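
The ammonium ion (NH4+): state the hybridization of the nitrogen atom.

sp³

Four σ bonds, no lone pair → sp3, tetrahedral.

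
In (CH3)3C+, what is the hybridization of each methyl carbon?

sp3

Each methyl carbon — 4 σ bonds. Steric number 4, so sp3.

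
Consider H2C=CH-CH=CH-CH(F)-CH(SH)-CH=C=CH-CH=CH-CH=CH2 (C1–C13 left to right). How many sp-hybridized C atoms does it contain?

C1: sp2
C2: sp2
C3: sp2
C4: sp2
C5: sp3
C6: sp3
C7: sp2
C8: sp ✓
C9: sp2
C10: sp2
C11: sp2
C12: sp2
C13: sp2
C8 → 1 sp carbon.

1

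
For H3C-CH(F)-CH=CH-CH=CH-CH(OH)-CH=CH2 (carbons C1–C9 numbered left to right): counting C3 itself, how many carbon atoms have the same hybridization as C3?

6

C3 is sp2 (one π bond).
C1: sp3
C2: sp3
C3: sp2 ✓
C4: sp2 ✓
C5: sp2 ✓
C6: sp2 ✓
C7: sp3
C8: sp2 ✓
C9: sp2 ✓
6 carbons are sp2.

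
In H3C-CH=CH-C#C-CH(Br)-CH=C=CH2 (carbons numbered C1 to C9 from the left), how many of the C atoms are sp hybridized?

3

C1: sp3
C2: sp2
C3: sp2
C4: sp ✓
C5: sp ✓
C6: sp3
C7: sp2
C8: sp ✓
C9: sp2
C4, C5, C8 → 3 sp carbons.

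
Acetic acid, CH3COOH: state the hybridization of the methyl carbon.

sp^3

The methyl carbon (4 σ bonds) has steric number 4: sp3.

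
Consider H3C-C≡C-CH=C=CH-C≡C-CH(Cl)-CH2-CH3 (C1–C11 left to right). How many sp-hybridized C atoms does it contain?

5

C1: sp3
C2: sp ✓
C3: sp ✓
C4: sp2
C5: sp ✓
C6: sp2
C7: sp ✓
C8: sp ✓
C9: sp3
C10: sp3
C11: sp3
C2, C3, C5, C7, C8 → 5 sp carbons.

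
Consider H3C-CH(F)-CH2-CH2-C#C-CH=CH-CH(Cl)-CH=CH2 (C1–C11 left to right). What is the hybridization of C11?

C11 (3 σ bonds, plus one π bond) has steric number 3: sp2.

sp²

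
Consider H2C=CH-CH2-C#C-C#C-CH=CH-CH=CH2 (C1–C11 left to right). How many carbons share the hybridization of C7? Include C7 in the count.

C7 is sp (two π bonds).
C1: sp2
C2: sp2
C3: sp3
C4: sp ✓
C5: sp ✓
C6: sp ✓
C7: sp ✓
C8: sp2
C9: sp2
C10: sp2
C11: sp2
4 carbons are sp.

4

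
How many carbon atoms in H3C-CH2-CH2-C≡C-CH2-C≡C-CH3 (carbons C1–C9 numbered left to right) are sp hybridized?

C1: sp3
C2: sp3
C3: sp3
C4: sp ✓
C5: sp ✓
C6: sp3
C7: sp ✓
C8: sp ✓
C9: sp3
C4, C5, C7, C8 → 4 sp carbons.

4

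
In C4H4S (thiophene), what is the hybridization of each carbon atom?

sp2

Each carbon atom carries 3 σ bonds, plus one π bond, giving a steric number of 3, so it is sp2.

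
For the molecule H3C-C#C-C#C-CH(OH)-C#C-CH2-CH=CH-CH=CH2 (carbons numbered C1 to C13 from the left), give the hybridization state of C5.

C5 (2 σ bonds, plus two π bonds) has steric number 2: sp.

sp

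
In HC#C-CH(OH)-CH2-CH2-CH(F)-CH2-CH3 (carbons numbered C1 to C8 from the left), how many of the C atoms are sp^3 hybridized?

C1: sp
C2: sp
C3: sp3 ✓
C4: sp3 ✓
C5: sp3 ✓
C6: sp3 ✓
C7: sp3 ✓
C8: sp3 ✓
C3, C4, C5, C6, C7, C8 → 6 sp3 carbons.

6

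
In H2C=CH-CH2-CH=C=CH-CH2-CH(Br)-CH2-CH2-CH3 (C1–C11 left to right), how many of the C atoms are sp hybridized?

1

C1: sp2
C2: sp2
C3: sp3
C4: sp2
C5: sp ✓
C6: sp2
C7: sp3
C8: sp3
C9: sp3
C10: sp3
C11: sp3
C5 → 1 sp carbon.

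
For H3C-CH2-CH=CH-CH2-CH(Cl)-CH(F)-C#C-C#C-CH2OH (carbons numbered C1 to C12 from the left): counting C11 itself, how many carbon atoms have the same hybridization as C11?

4

C11 is sp (two π bonds).
C1: sp3
C2: sp3
C3: sp2
C4: sp2
C5: sp3
C6: sp3
C7: sp3
C8: sp ✓
C9: sp ✓
C10: sp ✓
C11: sp ✓
C12: sp3
4 carbons are sp.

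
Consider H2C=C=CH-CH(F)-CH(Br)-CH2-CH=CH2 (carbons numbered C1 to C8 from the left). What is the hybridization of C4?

C4: 4 σ bonds — 4 electron domains, sp3.

sp³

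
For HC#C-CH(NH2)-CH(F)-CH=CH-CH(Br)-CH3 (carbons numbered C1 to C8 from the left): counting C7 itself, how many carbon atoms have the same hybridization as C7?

4

C7 is sp3 (only σ bonds).
C1: sp
C2: sp
C3: sp3 ✓
C4: sp3 ✓
C5: sp2
C6: sp2
C7: sp3 ✓
C8: sp3 ✓
4 carbons are sp3.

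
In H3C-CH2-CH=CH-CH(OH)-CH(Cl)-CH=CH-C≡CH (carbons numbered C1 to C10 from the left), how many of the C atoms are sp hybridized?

2

C1: sp3
C2: sp3
C3: sp2
C4: sp2
C5: sp3
C6: sp3
C7: sp2
C8: sp2
C9: sp ✓
C10: sp ✓
C9, C10 → 2 sp carbons.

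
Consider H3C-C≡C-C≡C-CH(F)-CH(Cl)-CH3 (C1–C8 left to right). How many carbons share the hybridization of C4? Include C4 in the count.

4

C4 is sp (two π bonds).
C1: sp3
C2: sp ✓
C3: sp ✓
C4: sp ✓
C5: sp ✓
C6: sp3
C7: sp3
C8: sp3
4 carbons are sp.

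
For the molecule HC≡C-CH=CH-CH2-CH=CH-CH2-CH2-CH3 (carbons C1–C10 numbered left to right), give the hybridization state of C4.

C4 is sp2: 3 σ bonds, plus one π bond, 3 electron-density regions.

sp2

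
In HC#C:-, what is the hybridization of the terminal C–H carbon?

The terminal C–H carbon (2 σ bonds, plus two π bonds) has steric number 2: sp.

sp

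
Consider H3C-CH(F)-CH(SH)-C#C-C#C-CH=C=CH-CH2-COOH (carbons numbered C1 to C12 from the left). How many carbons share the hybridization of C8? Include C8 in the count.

3

C8 is sp2 (one π bond).
C1: sp3
C2: sp3
C3: sp3
C4: sp
C5: sp
C6: sp
C7: sp
C8: sp2 ✓
C9: sp
C10: sp2 ✓
C11: sp3
C12: sp2 ✓
3 carbons are sp2.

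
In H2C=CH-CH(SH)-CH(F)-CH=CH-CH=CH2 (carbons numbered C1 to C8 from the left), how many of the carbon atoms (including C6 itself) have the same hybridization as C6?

C6 is sp2 (one π bond).
C1: sp2 ✓
C2: sp2 ✓
C3: sp3
C4: sp3
C5: sp2 ✓
C6: sp2 ✓
C7: sp2 ✓
C8: sp2 ✓
6 carbons are sp2.

6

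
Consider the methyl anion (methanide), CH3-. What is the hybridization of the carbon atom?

sp^3

Three σ bonds + one lone pair = steric number 4 → sp3, pyramidal.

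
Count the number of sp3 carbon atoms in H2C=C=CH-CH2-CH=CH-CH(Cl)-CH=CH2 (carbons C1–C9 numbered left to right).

2

C1: sp2
C2: sp
C3: sp2
C4: sp3 ✓
C5: sp2
C6: sp2
C7: sp3 ✓
C8: sp2
C9: sp2
C4, C7 → 2 sp3 carbons.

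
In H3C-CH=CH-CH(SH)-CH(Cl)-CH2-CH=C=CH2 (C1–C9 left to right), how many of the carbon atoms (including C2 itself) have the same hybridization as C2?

4

C2 is sp2 (one π bond).
C1: sp3
C2: sp2 ✓
C3: sp2 ✓
C4: sp3
C5: sp3
C6: sp3
C7: sp2 ✓
C8: sp
C9: sp2 ✓
4 carbons are sp2.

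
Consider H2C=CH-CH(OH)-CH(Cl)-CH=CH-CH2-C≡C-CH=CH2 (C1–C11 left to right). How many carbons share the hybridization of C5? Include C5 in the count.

C5 is sp2 (one π bond).
C1: sp2 ✓
C2: sp2 ✓
C3: sp3
C4: sp3
C5: sp2 ✓
C6: sp2 ✓
C7: sp3
C8: sp
C9: sp
C10: sp2 ✓
C11: sp2 ✓
6 carbons are sp2.

6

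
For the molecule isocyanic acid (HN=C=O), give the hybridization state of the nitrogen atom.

The nitrogen atom (2 σ bonds and 1 lone pair, plus one π bond) has steric number 3: sp2.

sp^2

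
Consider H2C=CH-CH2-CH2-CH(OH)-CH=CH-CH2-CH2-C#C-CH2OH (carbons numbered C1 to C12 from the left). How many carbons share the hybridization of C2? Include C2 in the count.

4

C2 is sp2 (one π bond).
C1: sp2 ✓
C2: sp2 ✓
C3: sp3
C4: sp3
C5: sp3
C6: sp2 ✓
C7: sp2 ✓
C8: sp3
C9: sp3
C10: sp
C11: sp
C12: sp3
4 carbons are sp2.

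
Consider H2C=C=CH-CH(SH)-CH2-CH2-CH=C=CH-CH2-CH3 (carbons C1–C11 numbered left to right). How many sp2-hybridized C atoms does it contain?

4

C1: sp2 ✓
C2: sp
C3: sp2 ✓
C4: sp3
C5: sp3
C6: sp3
C7: sp2 ✓
C8: sp
C9: sp2 ✓
C10: sp3
C11: sp3
C1, C3, C7, C9 → 4 sp2 carbons.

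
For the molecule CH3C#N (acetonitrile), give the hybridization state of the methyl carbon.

The methyl carbon is sp3: 4 σ bonds, 4 electron-density regions.

sp^3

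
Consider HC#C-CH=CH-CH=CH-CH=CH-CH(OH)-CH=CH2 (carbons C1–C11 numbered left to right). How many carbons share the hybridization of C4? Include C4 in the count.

8

C4 is sp2 (one π bond).
C1: sp
C2: sp
C3: sp2 ✓
C4: sp2 ✓
C5: sp2 ✓
C6: sp2 ✓
C7: sp2 ✓
C8: sp2 ✓
C9: sp3
C10: sp2 ✓
C11: sp2 ✓
8 carbons are sp2.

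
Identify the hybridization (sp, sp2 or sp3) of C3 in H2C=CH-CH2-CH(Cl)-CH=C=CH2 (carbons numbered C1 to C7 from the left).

C3: 4 σ bonds; 4 regions of electron density → sp3.

sp³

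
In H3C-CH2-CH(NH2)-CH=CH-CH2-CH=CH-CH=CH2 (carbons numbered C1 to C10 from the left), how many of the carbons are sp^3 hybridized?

C1: sp3 ✓
C2: sp3 ✓
C3: sp3 ✓
C4: sp2
C5: sp2
C6: sp3 ✓
C7: sp2
C8: sp2
C9: sp2
C10: sp2
C1, C2, C3, C6 → 4 sp3 carbons.

4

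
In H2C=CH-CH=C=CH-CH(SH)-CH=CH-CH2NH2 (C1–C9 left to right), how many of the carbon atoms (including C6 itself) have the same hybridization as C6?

2

C6 is sp3 (only σ bonds).
C1: sp2
C2: sp2
C3: sp2
C4: sp
C5: sp2
C6: sp3 ✓
C7: sp2
C8: sp2
C9: sp3 ✓
2 carbons are sp3.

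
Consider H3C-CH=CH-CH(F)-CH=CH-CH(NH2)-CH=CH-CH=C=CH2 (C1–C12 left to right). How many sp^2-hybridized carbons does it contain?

C1: sp3
C2: sp2 ✓
C3: sp2 ✓
C4: sp3
C5: sp2 ✓
C6: sp2 ✓
C7: sp3
C8: sp2 ✓
C9: sp2 ✓
C10: sp2 ✓
C11: sp
C12: sp2 ✓
C2, C3, C5, C6, C8, C9, C10, C12 → 8 sp2 carbons.

8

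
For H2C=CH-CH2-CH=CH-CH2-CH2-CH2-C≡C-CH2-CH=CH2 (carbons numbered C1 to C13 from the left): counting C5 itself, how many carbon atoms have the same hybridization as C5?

C5 is sp2 (one π bond).
C1: sp2 ✓
C2: sp2 ✓
C3: sp3
C4: sp2 ✓
C5: sp2 ✓
C6: sp3
C7: sp3
C8: sp3
C9: sp
C10: sp
C11: sp3
C12: sp2 ✓
C13: sp2 ✓
6 carbons are sp2.

6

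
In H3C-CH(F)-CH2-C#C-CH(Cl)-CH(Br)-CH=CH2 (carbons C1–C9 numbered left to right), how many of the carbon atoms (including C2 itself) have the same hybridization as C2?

C2 is sp3 (only σ bonds).
C1: sp3 ✓
C2: sp3 ✓
C3: sp3 ✓
C4: sp
C5: sp
C6: sp3 ✓
C7: sp3 ✓
C8: sp2
C9: sp2
5 carbons are sp3.

5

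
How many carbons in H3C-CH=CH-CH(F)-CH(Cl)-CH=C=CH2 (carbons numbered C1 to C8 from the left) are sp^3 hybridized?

C1: sp3 ✓
C2: sp2
C3: sp2
C4: sp3 ✓
C5: sp3 ✓
C6: sp2
C7: sp
C8: sp2
C1, C4, C5 → 3 sp3 carbons.

3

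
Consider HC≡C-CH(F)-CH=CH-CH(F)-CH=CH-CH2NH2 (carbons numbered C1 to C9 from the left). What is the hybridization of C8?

C8 carries 3 σ bonds, plus one π bond, giving a steric number of 3, so it is sp2.

sp²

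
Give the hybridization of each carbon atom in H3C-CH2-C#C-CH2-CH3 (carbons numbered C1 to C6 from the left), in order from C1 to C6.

C1 has 4 σ bonds: steric number 4 → sp3.
C2 (4 σ bonds) has steric number 4: sp3.
C3 — 2 σ bonds, plus two π bonds. Steric number 2, so sp.
C4 has 2 σ bonds, plus two π bonds: steric number 2 → sp.
C5: 4 σ bonds — 4 electron domains, sp3.
C6 — 4 σ bonds. Steric number 4, so sp3.

C1 sp3, C2 sp3, C3 sp, C4 sp, C5 sp3, C6 sp3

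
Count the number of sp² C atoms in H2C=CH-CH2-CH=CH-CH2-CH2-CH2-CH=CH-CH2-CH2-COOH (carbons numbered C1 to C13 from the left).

7

C1: sp2 ✓
C2: sp2 ✓
C3: sp3
C4: sp2 ✓
C5: sp2 ✓
C6: sp3
C7: sp3
C8: sp3
C9: sp2 ✓
C10: sp2 ✓
C11: sp3
C12: sp3
C13: sp2 ✓
C1, C2, C4, C5, C9, C10, C13 → 7 sp2 carbons.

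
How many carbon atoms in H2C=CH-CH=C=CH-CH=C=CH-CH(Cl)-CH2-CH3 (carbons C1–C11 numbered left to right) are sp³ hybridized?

3

C1: sp2
C2: sp2
C3: sp2
C4: sp
C5: sp2
C6: sp2
C7: sp
C8: sp2
C9: sp3 ✓
C10: sp3 ✓
C11: sp3 ✓
C9, C10, C11 → 3 sp3 carbons.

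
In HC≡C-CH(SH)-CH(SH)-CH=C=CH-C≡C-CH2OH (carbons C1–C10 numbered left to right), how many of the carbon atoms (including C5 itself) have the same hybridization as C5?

2

C5 is sp2 (one π bond).
C1: sp
C2: sp
C3: sp3
C4: sp3
C5: sp2 ✓
C6: sp
C7: sp2 ✓
C8: sp
C9: sp
C10: sp3
2 carbons are sp2.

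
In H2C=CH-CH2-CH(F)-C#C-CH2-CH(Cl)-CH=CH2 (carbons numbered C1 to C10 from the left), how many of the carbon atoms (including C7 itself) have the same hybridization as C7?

4

C7 is sp3 (only σ bonds).
C1: sp2
C2: sp2
C3: sp3 ✓
C4: sp3 ✓
C5: sp
C6: sp
C7: sp3 ✓
C8: sp3 ✓
C9: sp2
C10: sp2
4 carbons are sp3.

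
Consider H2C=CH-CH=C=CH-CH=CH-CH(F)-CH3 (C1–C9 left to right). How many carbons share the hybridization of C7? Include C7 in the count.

6

C7 is sp2 (one π bond).
C1: sp2 ✓
C2: sp2 ✓
C3: sp2 ✓
C4: sp
C5: sp2 ✓
C6: sp2 ✓
C7: sp2 ✓
C8: sp3
C9: sp3
6 carbons are sp2.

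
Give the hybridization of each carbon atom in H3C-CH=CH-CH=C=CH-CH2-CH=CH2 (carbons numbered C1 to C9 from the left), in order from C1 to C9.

C1 has 4 σ bonds: steric number 4 → sp3.
C2 has 3 σ bonds, plus one π bond: steric number 3 → sp2.
C3 (3 σ bonds, plus one π bond) has steric number 3: sp2.
C4 carries 3 σ bonds, plus one π bond, giving a steric number of 3, so it is sp2.
C5: 2 σ bonds, plus two π bonds — 2 electron domains, sp.
C6 carries 3 σ bonds, plus one π bond, giving a steric number of 3, so it is sp2.
C7 (4 σ bonds) has steric number 4: sp3.
C8: 3 σ bonds, plus one π bond; 3 regions of electron density → sp2.
C9 carries 3 σ bonds, plus one π bond, giving a steric number of 3, so it is sp2.

C1 sp3, C2 sp2, C3 sp2, C4 sp2, C5 sp, C6 sp2, C7 sp3, C8 sp2, C9 sp2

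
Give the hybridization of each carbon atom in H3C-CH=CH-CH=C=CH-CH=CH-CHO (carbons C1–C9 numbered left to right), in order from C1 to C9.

C1 sp3, C2 sp2, C3 sp2, C4 sp2, C5 sp, C6 sp2, C7 sp2, C8 sp2, C9 sp2

C1: 4 σ bonds; 4 regions of electron density → sp3.
C2 is sp2: 3 σ bonds, plus one π bond, 3 electron-density regions.
C3 (3 σ bonds, plus one π bond) has steric number 3: sp2.
C4 (3 σ bonds, plus one π bond) has steric number 3: sp2.
C5: 2 σ bonds, plus two π bonds; 2 regions of electron density → sp.
C6: 3 σ bonds, plus one π bond; 3 regions of electron density → sp2.
C7: 3 σ bonds, plus one π bond — 3 electron domains, sp2.
C8 (3 σ bonds, plus one π bond) has steric number 3: sp2.
C9: 3 σ bonds, plus one π bond; 3 regions of electron density → sp2.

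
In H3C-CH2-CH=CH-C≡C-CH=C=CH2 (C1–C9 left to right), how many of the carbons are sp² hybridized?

4

C1: sp3
C2: sp3
C3: sp2 ✓
C4: sp2 ✓
C5: sp
C6: sp
C7: sp2 ✓
C8: sp
C9: sp2 ✓
C3, C4, C7, C9 → 4 sp2 carbons.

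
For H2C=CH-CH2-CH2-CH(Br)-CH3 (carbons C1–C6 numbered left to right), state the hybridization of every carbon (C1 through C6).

C1 — 3 σ bonds, plus one π bond. Steric number 3, so sp2.
C2 carries 3 σ bonds, plus one π bond, giving a steric number of 3, so it is sp2.
C3 (4 σ bonds) has steric number 4: sp3.
C4 carries 4 σ bonds, giving a steric number of 4, so it is sp3.
C5 has 4 σ bonds: steric number 4 → sp3.
C6 — 4 σ bonds. Steric number 4, so sp3.

C1 sp2, C2 sp2, C3 sp3, C4 sp3, C5 sp3, C6 sp3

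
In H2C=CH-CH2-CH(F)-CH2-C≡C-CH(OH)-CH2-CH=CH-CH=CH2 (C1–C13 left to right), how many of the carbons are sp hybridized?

C1: sp2
C2: sp2
C3: sp3
C4: sp3
C5: sp3
C6: sp ✓
C7: sp ✓
C8: sp3
C9: sp3
C10: sp2
C11: sp2
C12: sp2
C13: sp2
C6, C7 → 2 sp carbons.

2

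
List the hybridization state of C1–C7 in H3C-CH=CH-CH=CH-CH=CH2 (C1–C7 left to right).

C1 sp3, C2 sp2, C3 sp2, C4 sp2, C5 sp2, C6 sp2, C7 sp2

C1 (4 σ bonds) has steric number 4: sp3.
C2 has 3 σ bonds, plus one π bond: steric number 3 → sp2.
C3 carries 3 σ bonds, plus one π bond, giving a steric number of 3, so it is sp2.
C4 carries 3 σ bonds, plus one π bond, giving a steric number of 3, so it is sp2.
C5 has 3 σ bonds, plus one π bond: steric number 3 → sp2.
C6: 3 σ bonds, plus one π bond — 3 electron domains, sp2.
C7 is sp2: 3 σ bonds, plus one π bond, 3 electron-density regions.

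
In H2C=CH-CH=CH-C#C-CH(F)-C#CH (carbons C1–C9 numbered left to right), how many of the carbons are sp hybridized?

4

C1: sp2
C2: sp2
C3: sp2
C4: sp2
C5: sp ✓
C6: sp ✓
C7: sp3
C8: sp ✓
C9: sp ✓
C5, C6, C8, C9 → 4 sp carbons.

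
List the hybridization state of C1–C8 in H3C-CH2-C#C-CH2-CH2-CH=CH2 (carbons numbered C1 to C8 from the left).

C1 sp3, C2 sp3, C3 sp, C4 sp, C5 sp3, C6 sp3, C7 sp2, C8 sp2

C1 is sp3: 4 σ bonds, 4 electron-density regions.
C2 (4 σ bonds) has steric number 4: sp3.
C3: 2 σ bonds, plus two π bonds; 2 regions of electron density → sp.
C4 (2 σ bonds, plus two π bonds) has steric number 2: sp.
C5 is sp3: 4 σ bonds, 4 electron-density regions.
C6: 4 σ bonds — 4 electron domains, sp3.
C7 — 3 σ bonds, plus one π bond. Steric number 3, so sp2.
C8 (3 σ bonds, plus one π bond) has steric number 3: sp2.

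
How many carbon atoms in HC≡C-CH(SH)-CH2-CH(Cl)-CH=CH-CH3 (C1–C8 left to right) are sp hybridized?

C1: sp ✓
C2: sp ✓
C3: sp3
C4: sp3
C5: sp3
C6: sp2
C7: sp2
C8: sp3
C1, C2 → 2 sp carbons.

2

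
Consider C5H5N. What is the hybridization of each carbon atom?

sp²

Each carbon atom is sp2: 3 σ bonds, plus one π bond, 3 electron-density regions.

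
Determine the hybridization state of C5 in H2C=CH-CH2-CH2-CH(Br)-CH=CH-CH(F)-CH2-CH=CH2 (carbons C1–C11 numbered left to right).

sp³

C5 carries 4 σ bonds, giving a steric number of 4, so it is sp3.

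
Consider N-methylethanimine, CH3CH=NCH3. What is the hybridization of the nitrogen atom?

sp^2

Two σ bonds + one lone pair = steric number 3 → sp2.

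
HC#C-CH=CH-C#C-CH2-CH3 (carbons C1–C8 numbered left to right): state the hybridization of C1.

sp

C1 has 2 σ bonds, plus two π bonds: steric number 2 → sp.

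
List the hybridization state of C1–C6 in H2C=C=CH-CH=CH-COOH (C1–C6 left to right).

C1 sp2, C2 sp, C3 sp2, C4 sp2, C5 sp2, C6 sp2

C1 (3 σ bonds, plus one π bond) has steric number 3: sp2.
C2 has 2 σ bonds, plus two π bonds: steric number 2 → sp.
C3 (3 σ bonds, plus one π bond) has steric number 3: sp2.
C4: 3 σ bonds, plus one π bond; 3 regions of electron density → sp2.
C5 — 3 σ bonds, plus one π bond. Steric number 3, so sp2.
C6: 3 σ bonds, plus one π bond — 3 electron domains, sp2.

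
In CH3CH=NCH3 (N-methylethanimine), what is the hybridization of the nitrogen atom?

sp^2

Two σ bonds + one lone pair = steric number 3 → sp2.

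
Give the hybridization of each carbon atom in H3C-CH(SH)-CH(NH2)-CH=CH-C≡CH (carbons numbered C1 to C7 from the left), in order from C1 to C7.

C1 sp3, C2 sp3, C3 sp3, C4 sp2, C5 sp2, C6 sp, C7 sp

C1 has 4 σ bonds: steric number 4 → sp3.
C2 (4 σ bonds) has steric number 4: sp3.
C3 carries 4 σ bonds, giving a steric number of 4, so it is sp3.
C4 (3 σ bonds, plus one π bond) has steric number 3: sp2.
C5: 3 σ bonds, plus one π bond; 3 regions of electron density → sp2.
C6: 2 σ bonds, plus two π bonds; 2 regions of electron density → sp.
C7 carries 2 σ bonds, plus two π bonds, giving a steric number of 2, so it is sp.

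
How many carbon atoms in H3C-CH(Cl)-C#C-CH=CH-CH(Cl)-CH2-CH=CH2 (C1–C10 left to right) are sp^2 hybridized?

C1: sp3
C2: sp3
C3: sp
C4: sp
C5: sp2 ✓
C6: sp2 ✓
C7: sp3
C8: sp3
C9: sp2 ✓
C10: sp2 ✓
C5, C6, C9, C10 → 4 sp2 carbons.

4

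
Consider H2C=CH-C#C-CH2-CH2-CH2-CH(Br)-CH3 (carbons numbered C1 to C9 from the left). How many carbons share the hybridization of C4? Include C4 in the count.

C4 is sp (two π bonds).
C1: sp2
C2: sp2
C3: sp ✓
C4: sp ✓
C5: sp3
C6: sp3
C7: sp3
C8: sp3
C9: sp3
2 carbons are sp.

2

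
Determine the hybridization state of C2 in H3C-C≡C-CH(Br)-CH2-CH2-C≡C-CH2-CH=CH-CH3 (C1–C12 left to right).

sp

C2 is sp: 2 σ bonds, plus two π bonds, 2 electron-density regions.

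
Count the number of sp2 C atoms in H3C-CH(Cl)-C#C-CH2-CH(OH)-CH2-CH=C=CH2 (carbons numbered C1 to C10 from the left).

C1: sp3
C2: sp3
C3: sp
C4: sp
C5: sp3
C6: sp3
C7: sp3
C8: sp2 ✓
C9: sp
C10: sp2 ✓
C8, C10 → 2 sp2 carbons.

2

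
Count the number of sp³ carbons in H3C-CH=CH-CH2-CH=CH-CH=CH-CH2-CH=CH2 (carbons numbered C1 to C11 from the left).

3

C1: sp3 ✓
C2: sp2
C3: sp2
C4: sp3 ✓
C5: sp2
C6: sp2
C7: sp2
C8: sp2
C9: sp3 ✓
C10: sp2
C11: sp2
C1, C4, C9 → 3 sp3 carbons.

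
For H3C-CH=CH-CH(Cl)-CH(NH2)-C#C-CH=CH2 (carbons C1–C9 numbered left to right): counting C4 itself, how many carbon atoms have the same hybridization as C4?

3

C4 is sp3 (only σ bonds).
C1: sp3 ✓
C2: sp2
C3: sp2
C4: sp3 ✓
C5: sp3 ✓
C6: sp
C7: sp
C8: sp2
C9: sp2
3 carbons are sp3.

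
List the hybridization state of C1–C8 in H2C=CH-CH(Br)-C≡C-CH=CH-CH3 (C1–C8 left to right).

C1: 3 σ bonds, plus one π bond; 3 regions of electron density → sp2.
C2 is sp2: 3 σ bonds, plus one π bond, 3 electron-density regions.
C3 is sp3: 4 σ bonds, 4 electron-density regions.
C4: 2 σ bonds, plus two π bonds; 2 regions of electron density → sp.
C5 — 2 σ bonds, plus two π bonds. Steric number 2, so sp.
C6 (3 σ bonds, plus one π bond) has steric number 3: sp2.
C7: 3 σ bonds, plus one π bond; 3 regions of electron density → sp2.
C8 — 4 σ bonds. Steric number 4, so sp3.

C1 sp2, C2 sp2, C3 sp3, C4 sp, C5 sp, C6 sp2, C7 sp2, C8 sp3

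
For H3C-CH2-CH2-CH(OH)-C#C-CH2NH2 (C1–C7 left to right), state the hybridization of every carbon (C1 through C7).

C1 sp3, C2 sp3, C3 sp3, C4 sp3, C5 sp, C6 sp, C7 sp3

C1: 4 σ bonds; 4 regions of electron density → sp3.
C2 carries 4 σ bonds, giving a steric number of 4, so it is sp3.
C3 is sp3: 4 σ bonds, 4 electron-density regions.
C4 carries 4 σ bonds, giving a steric number of 4, so it is sp3.
C5 — 2 σ bonds, plus two π bonds. Steric number 2, so sp.
C6 — 2 σ bonds, plus two π bonds. Steric number 2, so sp.
C7: 4 σ bonds — 4 electron domains, sp3.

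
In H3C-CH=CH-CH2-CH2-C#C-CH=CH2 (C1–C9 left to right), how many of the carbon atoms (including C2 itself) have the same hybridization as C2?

4

C2 is sp2 (one π bond).
C1: sp3
C2: sp2 ✓
C3: sp2 ✓
C4: sp3
C5: sp3
C6: sp
C7: sp
C8: sp2 ✓
C9: sp2 ✓
4 carbons are sp2.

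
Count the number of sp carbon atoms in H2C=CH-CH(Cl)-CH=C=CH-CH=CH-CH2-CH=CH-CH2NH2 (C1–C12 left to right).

C1: sp2
C2: sp2
C3: sp3
C4: sp2
C5: sp ✓
C6: sp2
C7: sp2
C8: sp2
C9: sp3
C10: sp2
C11: sp2
C12: sp3
C5 → 1 sp carbon.

1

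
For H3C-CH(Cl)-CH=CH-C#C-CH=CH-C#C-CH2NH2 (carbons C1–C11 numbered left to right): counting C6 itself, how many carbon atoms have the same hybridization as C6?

4

C6 is sp (two π bonds).
C1: sp3
C2: sp3
C3: sp2
C4: sp2
C5: sp ✓
C6: sp ✓
C7: sp2
C8: sp2
C9: sp ✓
C10: sp ✓
C11: sp3
4 carbons are sp.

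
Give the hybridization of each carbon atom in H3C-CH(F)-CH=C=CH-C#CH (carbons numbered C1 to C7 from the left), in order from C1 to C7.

C1 sp3, C2 sp3, C3 sp2, C4 sp, C5 sp2, C6 sp, C7 sp

C1 (4 σ bonds) has steric number 4: sp3.
C2 (4 σ bonds) has steric number 4: sp3.
C3: 3 σ bonds, plus one π bond — 3 electron domains, sp2.
C4 carries 2 σ bonds, plus two π bonds, giving a steric number of 2, so it is sp.
C5 carries 3 σ bonds, plus one π bond, giving a steric number of 3, so it is sp2.
C6 has 2 σ bonds, plus two π bonds: steric number 2 → sp.
C7 (2 σ bonds, plus two π bonds) has steric number 2: sp.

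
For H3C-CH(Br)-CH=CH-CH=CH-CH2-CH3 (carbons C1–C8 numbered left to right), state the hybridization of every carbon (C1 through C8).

C1 — 4 σ bonds. Steric number 4, so sp3.
C2 (4 σ bonds) has steric number 4: sp3.
C3: 3 σ bonds, plus one π bond — 3 electron domains, sp2.
C4 is sp2: 3 σ bonds, plus one π bond, 3 electron-density regions.
C5 has 3 σ bonds, plus one π bond: steric number 3 → sp2.
C6 — 3 σ bonds, plus one π bond. Steric number 3, so sp2.
C7 — 4 σ bonds. Steric number 4, so sp3.
C8 is sp3: 4 σ bonds, 4 electron-density regions.

C1 sp3, C2 sp3, C3 sp2, C4 sp2, C5 sp2, C6 sp2, C7 sp3, C8 sp3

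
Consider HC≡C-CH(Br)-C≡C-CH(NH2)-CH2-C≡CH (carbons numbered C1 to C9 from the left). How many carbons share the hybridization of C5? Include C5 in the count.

C5 is sp (two π bonds).
C1: sp ✓
C2: sp ✓
C3: sp3
C4: sp ✓
C5: sp ✓
C6: sp3
C7: sp3
C8: sp ✓
C9: sp ✓
6 carbons are sp.

6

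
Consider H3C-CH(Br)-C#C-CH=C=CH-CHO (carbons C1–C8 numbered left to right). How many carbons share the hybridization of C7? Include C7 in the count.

3

C7 is sp2 (one π bond).
C1: sp3
C2: sp3
C3: sp
C4: sp
C5: sp2 ✓
C6: sp
C7: sp2 ✓
C8: sp2 ✓
3 carbons are sp2.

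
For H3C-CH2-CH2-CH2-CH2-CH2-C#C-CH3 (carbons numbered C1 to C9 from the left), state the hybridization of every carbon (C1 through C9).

C1 carries 4 σ bonds, giving a steric number of 4, so it is sp3.
C2 — 4 σ bonds. Steric number 4, so sp3.
C3: 4 σ bonds — 4 electron domains, sp3.
C4 has 4 σ bonds: steric number 4 → sp3.
C5: 4 σ bonds — 4 electron domains, sp3.
C6 is sp3: 4 σ bonds, 4 electron-density regions.
C7 has 2 σ bonds, plus two π bonds: steric number 2 → sp.
C8 carries 2 σ bonds, plus two π bonds, giving a steric number of 2, so it is sp.
C9: 4 σ bonds — 4 electron domains, sp3.

C1 sp3, C2 sp3, C3 sp3, C4 sp3, C5 sp3, C6 sp3, C7 sp, C8 sp, C9 sp3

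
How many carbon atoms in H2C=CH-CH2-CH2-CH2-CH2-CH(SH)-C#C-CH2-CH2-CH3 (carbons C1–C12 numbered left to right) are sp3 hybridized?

8

C1: sp2
C2: sp2
C3: sp3 ✓
C4: sp3 ✓
C5: sp3 ✓
C6: sp3 ✓
C7: sp3 ✓
C8: sp
C9: sp
C10: sp3 ✓
C11: sp3 ✓
C12: sp3 ✓
C3, C4, C5, C6, C7, C10, C11, C12 → 8 sp3 carbons.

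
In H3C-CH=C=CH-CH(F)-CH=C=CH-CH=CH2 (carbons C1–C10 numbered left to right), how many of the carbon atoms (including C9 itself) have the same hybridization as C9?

6

C9 is sp2 (one π bond).
C1: sp3
C2: sp2 ✓
C3: sp
C4: sp2 ✓
C5: sp3
C6: sp2 ✓
C7: sp
C8: sp2 ✓
C9: sp2 ✓
C10: sp2 ✓
6 carbons are sp2.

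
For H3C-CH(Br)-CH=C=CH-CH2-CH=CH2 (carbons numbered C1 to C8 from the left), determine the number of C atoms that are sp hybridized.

1

C1: sp3
C2: sp3
C3: sp2
C4: sp ✓
C5: sp2
C6: sp3
C7: sp2
C8: sp2
C4 → 1 sp carbon.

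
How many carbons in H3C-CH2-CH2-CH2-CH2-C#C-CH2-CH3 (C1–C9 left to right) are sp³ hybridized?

C1: sp3 ✓
C2: sp3 ✓
C3: sp3 ✓
C4: sp3 ✓
C5: sp3 ✓
C6: sp
C7: sp
C8: sp3 ✓
C9: sp3 ✓
C1, C2, C3, C4, C5, C8, C9 → 7 sp3 carbons.

7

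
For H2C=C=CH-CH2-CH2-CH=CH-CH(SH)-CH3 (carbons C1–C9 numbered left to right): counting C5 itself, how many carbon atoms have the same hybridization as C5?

4

C5 is sp3 (only σ bonds).
C1: sp2
C2: sp
C3: sp2
C4: sp3 ✓
C5: sp3 ✓
C6: sp2
C7: sp2
C8: sp3 ✓
C9: sp3 ✓
4 carbons are sp3.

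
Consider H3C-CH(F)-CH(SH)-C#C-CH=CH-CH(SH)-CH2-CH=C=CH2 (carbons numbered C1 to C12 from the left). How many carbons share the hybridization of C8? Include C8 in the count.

5

C8 is sp3 (only σ bonds).
C1: sp3 ✓
C2: sp3 ✓
C3: sp3 ✓
C4: sp
C5: sp
C6: sp2
C7: sp2
C8: sp3 ✓
C9: sp3 ✓
C10: sp2
C11: sp
C12: sp2
5 carbons are sp3.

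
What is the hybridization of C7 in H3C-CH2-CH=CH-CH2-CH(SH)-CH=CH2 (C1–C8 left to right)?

sp2

C7 is sp2: 3 σ bonds, plus one π bond, 3 electron-density regions.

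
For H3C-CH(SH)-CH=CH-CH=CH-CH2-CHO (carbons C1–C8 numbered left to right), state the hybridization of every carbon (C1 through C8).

C1 sp3, C2 sp3, C3 sp2, C4 sp2, C5 sp2, C6 sp2, C7 sp3, C8 sp2

C1 carries 4 σ bonds, giving a steric number of 4, so it is sp3.
C2: 4 σ bonds; 4 regions of electron density → sp3.
C3: 3 σ bonds, plus one π bond; 3 regions of electron density → sp2.
C4 carries 3 σ bonds, plus one π bond, giving a steric number of 3, so it is sp2.
C5 carries 3 σ bonds, plus one π bond, giving a steric number of 3, so it is sp2.
C6: 3 σ bonds, plus one π bond; 3 regions of electron density → sp2.
C7: 4 σ bonds — 4 electron domains, sp3.
C8: 3 σ bonds, plus one π bond; 3 regions of electron density → sp2.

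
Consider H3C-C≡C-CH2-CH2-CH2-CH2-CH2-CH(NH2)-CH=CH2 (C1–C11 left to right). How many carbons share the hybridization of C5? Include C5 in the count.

C5 is sp3 (only σ bonds).
C1: sp3 ✓
C2: sp
C3: sp
C4: sp3 ✓
C5: sp3 ✓
C6: sp3 ✓
C7: sp3 ✓
C8: sp3 ✓
C9: sp3 ✓
C10: sp2
C11: sp2
7 carbons are sp3.

7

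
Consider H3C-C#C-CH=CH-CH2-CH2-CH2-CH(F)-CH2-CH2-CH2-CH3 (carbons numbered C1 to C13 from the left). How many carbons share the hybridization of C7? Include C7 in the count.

9

C7 is sp3 (only σ bonds).
C1: sp3 ✓
C2: sp
C3: sp
C4: sp2
C5: sp2
C6: sp3 ✓
C7: sp3 ✓
C8: sp3 ✓
C9: sp3 ✓
C10: sp3 ✓
C11: sp3 ✓
C12: sp3 ✓
C13: sp3 ✓
9 carbons are sp3.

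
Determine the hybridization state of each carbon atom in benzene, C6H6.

sp²

Every ring carbon has three σ bonds and contributes one p electron to the aromatic π system.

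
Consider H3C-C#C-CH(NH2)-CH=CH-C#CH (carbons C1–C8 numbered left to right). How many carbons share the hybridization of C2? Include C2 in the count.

4

C2 is sp (two π bonds).
C1: sp3
C2: sp ✓
C3: sp ✓
C4: sp3
C5: sp2
C6: sp2
C7: sp ✓
C8: sp ✓
4 carbons are sp.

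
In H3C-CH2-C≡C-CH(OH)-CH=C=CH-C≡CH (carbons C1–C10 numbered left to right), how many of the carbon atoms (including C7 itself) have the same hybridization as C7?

5

C7 is sp (two π bonds).
C1: sp3
C2: sp3
C3: sp ✓
C4: sp ✓
C5: sp3
C6: sp2
C7: sp ✓
C8: sp2
C9: sp ✓
C10: sp ✓
5 carbons are sp.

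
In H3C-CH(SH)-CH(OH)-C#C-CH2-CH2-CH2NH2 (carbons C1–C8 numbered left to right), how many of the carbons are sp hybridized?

C1: sp3
C2: sp3
C3: sp3
C4: sp ✓
C5: sp ✓
C6: sp3
C7: sp3
C8: sp3
C4, C5 → 2 sp carbons.

2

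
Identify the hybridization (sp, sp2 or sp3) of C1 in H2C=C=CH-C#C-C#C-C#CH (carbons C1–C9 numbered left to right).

sp²

C1 is sp2: 3 σ bonds, plus one π bond, 3 electron-density regions.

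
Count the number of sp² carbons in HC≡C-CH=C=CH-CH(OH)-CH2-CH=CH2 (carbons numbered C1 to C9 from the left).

C1: sp
C2: sp
C3: sp2 ✓
C4: sp
C5: sp2 ✓
C6: sp3
C7: sp3
C8: sp2 ✓
C9: sp2 ✓
C3, C5, C8, C9 → 4 sp2 carbons.

4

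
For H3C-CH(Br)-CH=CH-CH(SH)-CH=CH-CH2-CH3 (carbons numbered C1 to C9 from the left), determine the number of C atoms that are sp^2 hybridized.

C1: sp3
C2: sp3
C3: sp2 ✓
C4: sp2 ✓
C5: sp3
C6: sp2 ✓
C7: sp2 ✓
C8: sp3
C9: sp3
C3, C4, C6, C7 → 4 sp2 carbons.

4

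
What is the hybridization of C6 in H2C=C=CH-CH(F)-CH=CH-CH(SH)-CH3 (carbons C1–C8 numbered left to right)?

C6 (3 σ bonds, plus one π bond) has steric number 3: sp2.

sp2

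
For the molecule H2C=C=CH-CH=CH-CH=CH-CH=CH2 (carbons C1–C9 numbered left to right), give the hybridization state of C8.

C8 has 3 σ bonds, plus one π bond: steric number 3 → sp2.

sp^2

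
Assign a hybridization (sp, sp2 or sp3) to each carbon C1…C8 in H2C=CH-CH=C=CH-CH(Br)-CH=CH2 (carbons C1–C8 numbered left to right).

C1 carries 3 σ bonds, plus one π bond, giving a steric number of 3, so it is sp2.
C2 has 3 σ bonds, plus one π bond: steric number 3 → sp2.
C3 is sp2: 3 σ bonds, plus one π bond, 3 electron-density regions.
C4: 2 σ bonds, plus two π bonds — 2 electron domains, sp.
C5 has 3 σ bonds, plus one π bond: steric number 3 → sp2.
C6 — 4 σ bonds. Steric number 4, so sp3.
C7: 3 σ bonds, plus one π bond — 3 electron domains, sp2.
C8: 3 σ bonds, plus one π bond; 3 regions of electron density → sp2.

C1 sp2, C2 sp2, C3 sp2, C4 sp, C5 sp2, C6 sp3, C7 sp2, C8 sp2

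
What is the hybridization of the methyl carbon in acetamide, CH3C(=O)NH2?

sp3

The methyl carbon carries 4 σ bonds, giving a steric number of 4, so it is sp3.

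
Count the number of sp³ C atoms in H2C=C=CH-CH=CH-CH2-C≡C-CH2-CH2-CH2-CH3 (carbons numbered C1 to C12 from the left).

C1: sp2
C2: sp
C3: sp2
C4: sp2
C5: sp2
C6: sp3 ✓
C7: sp
C8: sp
C9: sp3 ✓
C10: sp3 ✓
C11: sp3 ✓
C12: sp3 ✓
C6, C9, C10, C11, C12 → 5 sp3 carbons.

5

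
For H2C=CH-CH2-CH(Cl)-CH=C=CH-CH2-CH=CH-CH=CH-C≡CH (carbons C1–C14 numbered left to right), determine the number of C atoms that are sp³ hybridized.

3

C1: sp2
C2: sp2
C3: sp3 ✓
C4: sp3 ✓
C5: sp2
C6: sp
C7: sp2
C8: sp3 ✓
C9: sp2
C10: sp2
C11: sp2
C12: sp2
C13: sp
C14: sp
C3, C4, C8 → 3 sp3 carbons.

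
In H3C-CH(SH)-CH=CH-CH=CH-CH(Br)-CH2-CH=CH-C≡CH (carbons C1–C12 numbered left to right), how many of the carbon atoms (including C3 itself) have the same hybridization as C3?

6

C3 is sp2 (one π bond).
C1: sp3
C2: sp3
C3: sp2 ✓
C4: sp2 ✓
C5: sp2 ✓
C6: sp2 ✓
C7: sp3
C8: sp3
C9: sp2 ✓
C10: sp2 ✓
C11: sp
C12: sp
6 carbons are sp2.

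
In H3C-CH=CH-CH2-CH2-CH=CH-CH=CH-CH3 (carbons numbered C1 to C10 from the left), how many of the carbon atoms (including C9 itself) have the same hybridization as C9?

6

C9 is sp2 (one π bond).
C1: sp3
C2: sp2 ✓
C3: sp2 ✓
C4: sp3
C5: sp3
C6: sp2 ✓
C7: sp2 ✓
C8: sp2 ✓
C9: sp2 ✓
C10: sp3
6 carbons are sp2.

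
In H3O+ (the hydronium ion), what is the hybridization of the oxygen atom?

sp³

Three σ bonds + one lone pair = steric number 4 → sp3.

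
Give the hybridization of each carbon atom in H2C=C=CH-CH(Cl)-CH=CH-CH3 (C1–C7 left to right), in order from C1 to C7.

C1 is sp2: 3 σ bonds, plus one π bond, 3 electron-density regions.
C2: 2 σ bonds, plus two π bonds; 2 regions of electron density → sp.
C3 carries 3 σ bonds, plus one π bond, giving a steric number of 3, so it is sp2.
C4 (4 σ bonds) has steric number 4: sp3.
C5: 3 σ bonds, plus one π bond — 3 electron domains, sp2.
C6 — 3 σ bonds, plus one π bond. Steric number 3, so sp2.
C7 (4 σ bonds) has steric number 4: sp3.

C1 sp2, C2 sp, C3 sp2, C4 sp3, C5 sp2, C6 sp2, C7 sp3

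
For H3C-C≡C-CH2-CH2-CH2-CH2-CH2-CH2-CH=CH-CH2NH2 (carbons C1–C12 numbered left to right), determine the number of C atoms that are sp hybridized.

C1: sp3
C2: sp ✓
C3: sp ✓
C4: sp3
C5: sp3
C6: sp3
C7: sp3
C8: sp3
C9: sp3
C10: sp2
C11: sp2
C12: sp3
C2, C3 → 2 sp carbons.

2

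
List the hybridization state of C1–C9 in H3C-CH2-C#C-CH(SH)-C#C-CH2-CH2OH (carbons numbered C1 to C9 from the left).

C1 sp3, C2 sp3, C3 sp, C4 sp, C5 sp3, C6 sp, C7 sp, C8 sp3, C9 sp3

C1: 4 σ bonds — 4 electron domains, sp3.
C2 — 4 σ bonds. Steric number 4, so sp3.
C3 (2 σ bonds, plus two π bonds) has steric number 2: sp.
C4 is sp: 2 σ bonds, plus two π bonds, 2 electron-density regions.
C5: 4 σ bonds; 4 regions of electron density → sp3.
C6 (2 σ bonds, plus two π bonds) has steric number 2: sp.
C7 (2 σ bonds, plus two π bonds) has steric number 2: sp.
C8: 4 σ bonds; 4 regions of electron density → sp3.
C9 has 4 σ bonds: steric number 4 → sp3.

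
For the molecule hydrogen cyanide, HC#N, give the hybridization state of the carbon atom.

The carbon atom: 2 σ bonds, plus two π bonds; 2 regions of electron density → sp.

sp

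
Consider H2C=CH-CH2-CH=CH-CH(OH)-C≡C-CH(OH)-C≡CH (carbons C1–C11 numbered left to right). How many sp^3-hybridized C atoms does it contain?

3

C1: sp2
C2: sp2
C3: sp3 ✓
C4: sp2
C5: sp2
C6: sp3 ✓
C7: sp
C8: sp
C9: sp3 ✓
C10: sp
C11: sp
C3, C6, C9 → 3 sp3 carbons.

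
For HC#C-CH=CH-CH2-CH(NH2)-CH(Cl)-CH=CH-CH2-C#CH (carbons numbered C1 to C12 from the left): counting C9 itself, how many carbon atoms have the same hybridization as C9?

4

C9 is sp2 (one π bond).
C1: sp
C2: sp
C3: sp2 ✓
C4: sp2 ✓
C5: sp3
C6: sp3
C7: sp3
C8: sp2 ✓
C9: sp2 ✓
C10: sp3
C11: sp
C12: sp
4 carbons are sp2.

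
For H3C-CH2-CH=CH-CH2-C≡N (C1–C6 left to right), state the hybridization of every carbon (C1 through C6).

C1 — 4 σ bonds. Steric number 4, so sp3.
C2 carries 4 σ bonds, giving a steric number of 4, so it is sp3.
C3: 3 σ bonds, plus one π bond; 3 regions of electron density → sp2.
C4: 3 σ bonds, plus one π bond; 3 regions of electron density → sp2.
C5: 4 σ bonds; 4 regions of electron density → sp3.
C6 (2 σ bonds, plus two π bonds) has steric number 2: sp.

C1 sp3, C2 sp3, C3 sp2, C4 sp2, C5 sp3, C6 sp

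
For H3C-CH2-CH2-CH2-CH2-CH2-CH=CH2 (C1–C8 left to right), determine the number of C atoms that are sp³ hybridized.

C1: sp3 ✓
C2: sp3 ✓
C3: sp3 ✓
C4: sp3 ✓
C5: sp3 ✓
C6: sp3 ✓
C7: sp2
C8: sp2
C1, C2, C3, C4, C5, C6 → 6 sp3 carbons.

6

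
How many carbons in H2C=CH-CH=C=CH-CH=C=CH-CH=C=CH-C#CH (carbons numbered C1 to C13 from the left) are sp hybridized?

C1: sp2
C2: sp2
C3: sp2
C4: sp ✓
C5: sp2
C6: sp2
C7: sp ✓
C8: sp2
C9: sp2
C10: sp ✓
C11: sp2
C12: sp ✓
C13: sp ✓
C4, C7, C10, C12, C13 → 5 sp carbons.

5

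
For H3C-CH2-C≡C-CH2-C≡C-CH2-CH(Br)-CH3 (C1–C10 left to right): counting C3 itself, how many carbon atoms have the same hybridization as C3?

C3 is sp (two π bonds).
C1: sp3
C2: sp3
C3: sp ✓
C4: sp ✓
C5: sp3
C6: sp ✓
C7: sp ✓
C8: sp3
C9: sp3
C10: sp3
4 carbons are sp.

4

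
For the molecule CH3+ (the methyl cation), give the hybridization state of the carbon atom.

sp^2

Three σ bonds to H, empty p orbital → sp2, trigonal planar.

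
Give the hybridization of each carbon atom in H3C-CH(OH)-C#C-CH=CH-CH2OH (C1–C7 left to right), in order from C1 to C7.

C1 sp3, C2 sp3, C3 sp, C4 sp, C5 sp2, C6 sp2, C7 sp3

C1 has 4 σ bonds: steric number 4 → sp3.
C2 — 4 σ bonds. Steric number 4, so sp3.
C3 (2 σ bonds, plus two π bonds) has steric number 2: sp.
C4 (2 σ bonds, plus two π bonds) has steric number 2: sp.
C5 (3 σ bonds, plus one π bond) has steric number 3: sp2.
C6: 3 σ bonds, plus one π bond — 3 electron domains, sp2.
C7 has 4 σ bonds: steric number 4 → sp3.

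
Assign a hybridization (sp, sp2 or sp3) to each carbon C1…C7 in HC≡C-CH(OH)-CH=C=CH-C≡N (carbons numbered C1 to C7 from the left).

C1 has 2 σ bonds, plus two π bonds: steric number 2 → sp.
C2 carries 2 σ bonds, plus two π bonds, giving a steric number of 2, so it is sp.
C3 — 4 σ bonds. Steric number 4, so sp3.
C4 (3 σ bonds, plus one π bond) has steric number 3: sp2.
C5 carries 2 σ bonds, plus two π bonds, giving a steric number of 2, so it is sp.
C6: 3 σ bonds, plus one π bond; 3 regions of electron density → sp2.
C7: 2 σ bonds, plus two π bonds; 2 regions of electron density → sp.

C1 sp, C2 sp, C3 sp3, C4 sp2, C5 sp, C6 sp2, C7 sp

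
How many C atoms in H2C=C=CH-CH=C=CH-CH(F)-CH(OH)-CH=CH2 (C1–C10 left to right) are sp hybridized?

C1: sp2
C2: sp ✓
C3: sp2
C4: sp2
C5: sp ✓
C6: sp2
C7: sp3
C8: sp3
C9: sp2
C10: sp2
C2, C5 → 2 sp carbons.

2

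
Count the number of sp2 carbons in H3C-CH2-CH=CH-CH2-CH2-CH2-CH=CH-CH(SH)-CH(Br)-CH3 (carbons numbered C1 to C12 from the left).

4

C1: sp3
C2: sp3
C3: sp2 ✓
C4: sp2 ✓
C5: sp3
C6: sp3
C7: sp3
C8: sp2 ✓
C9: sp2 ✓
C10: sp3
C11: sp3
C12: sp3
C3, C4, C8, C9 → 4 sp2 carbons.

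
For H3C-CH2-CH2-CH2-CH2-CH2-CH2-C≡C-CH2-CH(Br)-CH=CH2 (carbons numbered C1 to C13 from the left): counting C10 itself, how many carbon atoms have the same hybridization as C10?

9

C10 is sp3 (only σ bonds).
C1: sp3 ✓
C2: sp3 ✓
C3: sp3 ✓
C4: sp3 ✓
C5: sp3 ✓
C6: sp3 ✓
C7: sp3 ✓
C8: sp
C9: sp
C10: sp3 ✓
C11: sp3 ✓
C12: sp2
C13: sp2
9 carbons are sp3.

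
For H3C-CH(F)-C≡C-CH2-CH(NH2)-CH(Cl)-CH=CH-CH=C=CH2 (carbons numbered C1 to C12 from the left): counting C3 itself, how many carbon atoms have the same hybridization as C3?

C3 is sp (two π bonds).
C1: sp3
C2: sp3
C3: sp ✓
C4: sp ✓
C5: sp3
C6: sp3
C7: sp3
C8: sp2
C9: sp2
C10: sp2
C11: sp ✓
C12: sp2
3 carbons are sp.

3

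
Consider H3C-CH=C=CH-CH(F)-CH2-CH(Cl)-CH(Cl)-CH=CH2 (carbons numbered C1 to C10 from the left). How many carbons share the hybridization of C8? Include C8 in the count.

5

C8 is sp3 (only σ bonds).
C1: sp3 ✓
C2: sp2
C3: sp
C4: sp2
C5: sp3 ✓
C6: sp3 ✓
C7: sp3 ✓
C8: sp3 ✓
C9: sp2
C10: sp2
5 carbons are sp3.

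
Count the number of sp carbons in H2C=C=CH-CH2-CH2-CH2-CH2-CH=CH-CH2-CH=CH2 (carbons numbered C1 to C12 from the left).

1

C1: sp2
C2: sp ✓
C3: sp2
C4: sp3
C5: sp3
C6: sp3
C7: sp3
C8: sp2
C9: sp2
C10: sp3
C11: sp2
C12: sp2
C2 → 1 sp carbon.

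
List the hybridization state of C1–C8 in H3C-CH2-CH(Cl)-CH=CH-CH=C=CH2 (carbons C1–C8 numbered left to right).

C1 sp3, C2 sp3, C3 sp3, C4 sp2, C5 sp2, C6 sp2, C7 sp, C8 sp2

C1 carries 4 σ bonds, giving a steric number of 4, so it is sp3.
C2 carries 4 σ bonds, giving a steric number of 4, so it is sp3.
C3: 4 σ bonds — 4 electron domains, sp3.
C4 is sp2: 3 σ bonds, plus one π bond, 3 electron-density regions.
C5 carries 3 σ bonds, plus one π bond, giving a steric number of 3, so it is sp2.
C6 carries 3 σ bonds, plus one π bond, giving a steric number of 3, so it is sp2.
C7 (2 σ bonds, plus two π bonds) has steric number 2: sp.
C8: 3 σ bonds, plus one π bond — 3 electron domains, sp2.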